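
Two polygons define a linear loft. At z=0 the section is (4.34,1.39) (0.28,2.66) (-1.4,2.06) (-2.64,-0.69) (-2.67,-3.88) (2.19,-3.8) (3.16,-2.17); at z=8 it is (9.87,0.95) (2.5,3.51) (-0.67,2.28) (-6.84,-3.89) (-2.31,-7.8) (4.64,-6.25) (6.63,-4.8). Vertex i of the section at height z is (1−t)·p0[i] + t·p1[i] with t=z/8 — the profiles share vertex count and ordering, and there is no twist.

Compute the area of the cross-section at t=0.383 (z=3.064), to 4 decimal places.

Area at t=0.383: 59.5518

Cross-section at t=0.383: each vertex is (1-t)·p0[i] + t·p1[i].
  v1: (1-0.383)·(4.34,1.39) + 0.383·(9.87,0.95) = (6.4580,1.2215)
  v2: (1-0.383)·(0.28,2.66) + 0.383·(2.5,3.51) = (1.1303,2.9855)
  v3: (1-0.383)·(-1.4,2.06) + 0.383·(-0.67,2.28) = (-1.1204,2.1443)
  v4: (1-0.383)·(-2.64,-0.69) + 0.383·(-6.84,-3.89) = (-4.2486,-1.9156)
  v5: (1-0.383)·(-2.67,-3.88) + 0.383·(-2.31,-7.8) = (-2.5321,-5.3814)
  v6: (1-0.383)·(2.19,-3.8) + 0.383·(4.64,-6.25) = (3.1283,-4.7383)
  v7: (1-0.383)·(3.16,-2.17) + 0.383·(6.63,-4.8) = (4.4890,-3.1773)
Shoelace sum Σ(x_i·y_{i+1} − x_{i+1}·y_i):
  i=1: 6.4580·2.9855 − 1.1303·1.2215 = +17.9001 (running +17.9001)
  i=2: 1.1303·2.1443 − -1.1204·2.9855 = +5.7686 (running +23.6687)
  i=3: -1.1204·-1.9156 − -4.2486·2.1443 = +11.2564 (running +34.9250)
  i=4: -4.2486·-5.3814 − -2.5321·-1.9156 = +18.0127 (running +52.9378)
  i=5: -2.5321·-4.7383 − 3.1283·-5.3814 = +28.8328 (running +81.7706)
  i=6: 3.1283·-3.1773 − 4.4890·-4.7383 = +11.3308 (running +93.1014)
  i=7: 4.4890·1.2215 − 6.4580·-3.1773 = +26.0021 (running +119.1036)
Area = |Σ|/2 = |119.1036|/2 = 59.5518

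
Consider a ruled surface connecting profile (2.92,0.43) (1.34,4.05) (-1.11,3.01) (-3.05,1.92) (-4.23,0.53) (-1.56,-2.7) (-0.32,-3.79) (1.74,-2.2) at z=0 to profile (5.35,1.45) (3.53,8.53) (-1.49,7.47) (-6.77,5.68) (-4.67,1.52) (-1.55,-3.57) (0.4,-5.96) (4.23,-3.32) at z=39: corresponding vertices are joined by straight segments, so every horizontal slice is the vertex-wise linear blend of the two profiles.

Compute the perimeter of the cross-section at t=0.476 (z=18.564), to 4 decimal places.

Perimeter at t=0.476: 30.6482

Cross-section at t=0.476: each vertex is (1-t)·p0[i] + t·p1[i].
  v1: (1-0.476)·(2.92,0.43) + 0.476·(5.35,1.45) = (4.0767,0.9155)
  v2: (1-0.476)·(1.34,4.05) + 0.476·(3.53,8.53) = (2.3824,6.1825)
  v3: (1-0.476)·(-1.11,3.01) + 0.476·(-1.49,7.47) = (-1.2909,5.1330)
  v4: (1-0.476)·(-3.05,1.92) + 0.476·(-6.77,5.68) = (-4.8207,3.7098)
  v5: (1-0.476)·(-4.23,0.53) + 0.476·(-4.67,1.52) = (-4.4394,1.0012)
  v6: (1-0.476)·(-1.56,-2.7) + 0.476·(-1.55,-3.57) = (-1.5552,-3.1141)
  v7: (1-0.476)·(-0.32,-3.79) + 0.476·(0.4,-5.96) = (0.0227,-4.8229)
  v8: (1-0.476)·(1.74,-2.2) + 0.476·(4.23,-3.32) = (2.9252,-2.7331)
Perimeter = Σ |v_{i+1} − v_i|:
  edge 1→2: √(-1.6942² + 5.2670²) = 5.5327 (running 5.5327)
  edge 2→3: √(-3.6733² + -1.0495²) = 3.8203 (running 9.3531)
  edge 3→4: √(-3.5298² + -1.4232²) = 3.8060 (running 13.1590)
  edge 4→5: √(0.3813² + -2.7085²) = 2.7352 (running 15.8942)
  edge 5→6: √(2.8842² + -4.1154²) = 5.0254 (running 20.9197)
  edge 6→7: √(1.5780² + -1.7088²) = 2.3259 (running 23.2456)
  edge 7→8: √(2.9025² + 2.0898²) = 3.5766 (running 26.8222)
  edge 8→1: √(1.1514² + 3.6486²) = 3.8260 (running 30.6482)
Perimeter = 30.6482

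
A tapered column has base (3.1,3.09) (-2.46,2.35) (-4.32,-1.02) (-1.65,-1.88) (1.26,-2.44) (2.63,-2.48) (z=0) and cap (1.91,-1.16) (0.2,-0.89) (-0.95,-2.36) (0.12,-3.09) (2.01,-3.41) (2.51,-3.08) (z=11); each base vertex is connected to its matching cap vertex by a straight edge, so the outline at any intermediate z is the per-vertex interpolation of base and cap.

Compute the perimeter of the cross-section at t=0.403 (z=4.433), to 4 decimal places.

Perimeter at t=0.403: 16.9114

Cross-section at t=0.403: each vertex is (1-t)·p0[i] + t·p1[i].
  v1: (1-0.403)·(3.1,3.09) + 0.403·(1.91,-1.16) = (2.6204,1.3772)
  v2: (1-0.403)·(-2.46,2.35) + 0.403·(0.2,-0.89) = (-1.3880,1.0443)
  v3: (1-0.403)·(-4.32,-1.02) + 0.403·(-0.95,-2.36) = (-2.9619,-1.5600)
  v4: (1-0.403)·(-1.65,-1.88) + 0.403·(0.12,-3.09) = (-0.9367,-2.3676)
  v5: (1-0.403)·(1.26,-2.44) + 0.403·(2.01,-3.41) = (1.5622,-2.8309)
  v6: (1-0.403)·(2.63,-2.48) + 0.403·(2.51,-3.08) = (2.5816,-2.7218)
Perimeter = Σ |v_{i+1} − v_i|:
  edge 1→2: √(-4.0084² + -0.3330²) = 4.0223 (running 4.0223)
  edge 2→3: √(-1.5739² + -2.6043²) = 3.0429 (running 7.0652)
  edge 3→4: √(2.0252² + -0.8076²) = 2.1803 (running 9.2455)
  edge 4→5: √(2.4989² + -0.4633²) = 2.5415 (running 11.7870)
  edge 5→6: √(1.0194² + 0.1091²) = 1.0252 (running 12.8122)
  edge 6→1: √(0.0388² + 4.0991²) = 4.0992 (running 16.9114)
Perimeter = 16.9114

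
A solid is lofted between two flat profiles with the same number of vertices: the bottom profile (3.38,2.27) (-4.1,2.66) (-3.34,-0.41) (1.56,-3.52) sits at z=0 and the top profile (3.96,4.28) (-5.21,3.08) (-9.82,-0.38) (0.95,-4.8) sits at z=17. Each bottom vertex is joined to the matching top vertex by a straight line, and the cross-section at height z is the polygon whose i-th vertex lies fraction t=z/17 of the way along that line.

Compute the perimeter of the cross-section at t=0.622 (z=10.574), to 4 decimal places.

Perimeter at t=0.622: 30.4039

Cross-section at t=0.622: each vertex is (1-t)·p0[i] + t·p1[i].
  v1: (1-0.622)·(3.38,2.27) + 0.622·(3.96,4.28) = (3.7408,3.5202)
  v2: (1-0.622)·(-4.1,2.66) + 0.622·(-5.21,3.08) = (-4.7904,2.9212)
  v3: (1-0.622)·(-3.34,-0.41) + 0.622·(-9.82,-0.38) = (-7.3706,-0.3913)
  v4: (1-0.622)·(1.56,-3.52) + 0.622·(0.95,-4.8) = (1.1806,-4.3162)
Perimeter = Σ |v_{i+1} − v_i|:
  edge 1→2: √(-8.5312² + -0.5990²) = 8.5522 (running 8.5522)
  edge 2→3: √(-2.5801² + -3.3126²) = 4.1988 (running 12.7510)
  edge 3→4: √(8.5511² + -3.9248²) = 9.4088 (running 22.1599)
  edge 4→1: √(2.5602² + 7.8364²) = 8.2440 (running 30.4039)
Perimeter = 30.4039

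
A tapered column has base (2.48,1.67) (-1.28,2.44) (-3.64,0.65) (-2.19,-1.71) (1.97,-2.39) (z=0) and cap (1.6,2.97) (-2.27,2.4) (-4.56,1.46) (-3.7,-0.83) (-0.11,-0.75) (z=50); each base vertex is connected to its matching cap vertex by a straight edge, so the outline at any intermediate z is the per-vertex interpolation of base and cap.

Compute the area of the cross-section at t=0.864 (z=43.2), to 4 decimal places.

Cross-section at t=0.864: each vertex is (1-t)·p0[i] + t·p1[i].
  v1: (1-0.864)·(2.48,1.67) + 0.864·(1.6,2.97) = (1.7197,2.7932)
  v2: (1-0.864)·(-1.28,2.44) + 0.864·(-2.27,2.4) = (-2.1354,2.4054)
  v3: (1-0.864)·(-3.64,0.65) + 0.864·(-4.56,1.46) = (-4.4349,1.3498)
  v4: (1-0.864)·(-2.19,-1.71) + 0.864·(-3.7,-0.83) = (-3.4946,-0.9497)
  v5: (1-0.864)·(1.97,-2.39) + 0.864·(-0.11,-0.75) = (0.1729,-0.9730)
Shoelace sum Σ(x_i·y_{i+1} − x_{i+1}·y_i):
  i=1: 1.7197·2.4054 − -2.1354·2.7932 = +10.1011 (running +10.1011)
  i=2: -2.1354·1.3498 − -4.4349·2.4054 = +7.7854 (running +17.8865)
  i=3: -4.4349·-0.9497 − -3.4946·1.3498 = +8.9289 (running +26.8154)
  i=4: -3.4946·-0.9730 − 0.1729·-0.9497 = +3.5646 (running +30.3800)
  i=5: 0.1729·2.7932 − 1.7197·-0.9730 = +2.1562 (running +32.5363)
Area = |Σ|/2 = |32.5363|/2 = 16.2681

Area at t=0.864: 16.2681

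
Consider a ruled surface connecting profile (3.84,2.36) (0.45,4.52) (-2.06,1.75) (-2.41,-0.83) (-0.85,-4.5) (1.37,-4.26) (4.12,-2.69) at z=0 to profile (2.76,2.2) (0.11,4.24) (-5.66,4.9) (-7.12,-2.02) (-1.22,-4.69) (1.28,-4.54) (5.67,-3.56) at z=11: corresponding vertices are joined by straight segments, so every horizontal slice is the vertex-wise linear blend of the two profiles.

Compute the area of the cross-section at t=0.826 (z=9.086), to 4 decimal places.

Cross-section at t=0.826: each vertex is (1-t)·p0[i] + t·p1[i].
  v1: (1-0.826)·(3.84,2.36) + 0.826·(2.76,2.2) = (2.9479,2.2278)
  v2: (1-0.826)·(0.45,4.52) + 0.826·(0.11,4.24) = (0.1692,4.2887)
  v3: (1-0.826)·(-2.06,1.75) + 0.826·(-5.66,4.9) = (-5.0336,4.3519)
  v4: (1-0.826)·(-2.41,-0.83) + 0.826·(-7.12,-2.02) = (-6.3005,-1.8129)
  v5: (1-0.826)·(-0.85,-4.5) + 0.826·(-1.22,-4.69) = (-1.1556,-4.6569)
  v6: (1-0.826)·(1.37,-4.26) + 0.826·(1.28,-4.54) = (1.2957,-4.4913)
  v7: (1-0.826)·(4.12,-2.69) + 0.826·(5.67,-3.56) = (5.4003,-3.4086)
Shoelace sum Σ(x_i·y_{i+1} − x_{i+1}·y_i):
  i=1: 2.9479·4.2887 − 0.1692·2.2278 = +12.2659 (running +12.2659)
  i=2: 0.1692·4.3519 − -5.0336·4.2887 = +22.3239 (running +34.5898)
  i=3: -5.0336·-1.8129 − -6.3005·4.3519 = +36.5446 (running +71.1344)
  i=4: -6.3005·-4.6569 − -1.1556·-1.8129 = +27.2458 (running +98.3802)
  i=5: -1.1556·-4.4913 − 1.2957·-4.6569 = +11.2240 (running +109.6042)
  i=6: 1.2957·-3.4086 − 5.4003·-4.4913 = +19.8378 (running +129.4421)
  i=7: 5.4003·2.2278 − 2.9479·-3.4086 = +22.0793 (running +151.5214)
Area = |Σ|/2 = |151.5214|/2 = 75.7607

Area at t=0.826: 75.7607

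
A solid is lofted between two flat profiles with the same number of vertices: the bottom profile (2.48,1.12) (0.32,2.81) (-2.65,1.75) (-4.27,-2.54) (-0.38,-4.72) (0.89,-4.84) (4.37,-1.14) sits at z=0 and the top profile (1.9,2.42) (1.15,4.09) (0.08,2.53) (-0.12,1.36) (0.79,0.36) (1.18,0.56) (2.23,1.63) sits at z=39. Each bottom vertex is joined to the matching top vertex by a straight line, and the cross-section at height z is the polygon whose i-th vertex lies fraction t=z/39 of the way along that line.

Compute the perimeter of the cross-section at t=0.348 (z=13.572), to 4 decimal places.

Cross-section at t=0.348: each vertex is (1-t)·p0[i] + t·p1[i].
  v1: (1-0.348)·(2.48,1.12) + 0.348·(1.9,2.42) = (2.2782,1.5724)
  v2: (1-0.348)·(0.32,2.81) + 0.348·(1.15,4.09) = (0.6088,3.2554)
  v3: (1-0.348)·(-2.65,1.75) + 0.348·(0.08,2.53) = (-1.7000,2.0214)
  v4: (1-0.348)·(-4.27,-2.54) + 0.348·(-0.12,1.36) = (-2.8258,-1.1828)
  v5: (1-0.348)·(-0.38,-4.72) + 0.348·(0.79,0.36) = (0.0272,-2.9522)
  v6: (1-0.348)·(0.89,-4.84) + 0.348·(1.18,0.56) = (0.9909,-2.9608)
  v7: (1-0.348)·(4.37,-1.14) + 0.348·(2.23,1.63) = (3.6253,-0.1760)
Perimeter = Σ |v_{i+1} − v_i|:
  edge 1→2: √(-1.6693² + 1.6830²) = 2.3705 (running 2.3705)
  edge 2→3: √(-2.3088² + -1.2340²) = 2.6179 (running 4.9884)
  edge 3→4: √(-1.1258² + -3.2042²) = 3.3963 (running 8.3847)
  edge 4→5: √(2.8530² + -1.7694²) = 3.3571 (running 11.7417)
  edge 5→6: √(0.9638² + -0.0086²) = 0.9638 (running 12.7055)
  edge 6→7: √(2.6344² + 2.7848²) = 3.8334 (running 16.5389)
  edge 7→1: √(-1.3471² + 1.7484²) = 2.2072 (running 18.7461)
Perimeter = 18.7461

Perimeter at t=0.348: 18.7461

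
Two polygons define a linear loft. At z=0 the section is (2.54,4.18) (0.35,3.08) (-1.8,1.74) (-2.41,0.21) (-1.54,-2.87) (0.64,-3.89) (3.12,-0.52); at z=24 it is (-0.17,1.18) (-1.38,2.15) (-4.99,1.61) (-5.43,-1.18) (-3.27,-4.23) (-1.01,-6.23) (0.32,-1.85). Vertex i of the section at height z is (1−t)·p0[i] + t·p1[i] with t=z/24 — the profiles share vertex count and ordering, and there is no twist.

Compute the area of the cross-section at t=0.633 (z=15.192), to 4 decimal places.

Cross-section at t=0.633: each vertex is (1-t)·p0[i] + t·p1[i].
  v1: (1-0.633)·(2.54,4.18) + 0.633·(-0.17,1.18) = (0.8246,2.2810)
  v2: (1-0.633)·(0.35,3.08) + 0.633·(-1.38,2.15) = (-0.7451,2.4913)
  v3: (1-0.633)·(-1.8,1.74) + 0.633·(-4.99,1.61) = (-3.8193,1.6577)
  v4: (1-0.633)·(-2.41,0.21) + 0.633·(-5.43,-1.18) = (-4.3217,-0.6699)
  v5: (1-0.633)·(-1.54,-2.87) + 0.633·(-3.27,-4.23) = (-2.6351,-3.7309)
  v6: (1-0.633)·(0.64,-3.89) + 0.633·(-1.01,-6.23) = (-0.4045,-5.3712)
  v7: (1-0.633)·(3.12,-0.52) + 0.633·(0.32,-1.85) = (1.3476,-1.3619)
Shoelace sum Σ(x_i·y_{i+1} − x_{i+1}·y_i):
  i=1: 0.8246·2.4913 − -0.7451·2.2810 = +3.7538 (running +3.7538)
  i=2: -0.7451·1.6577 − -3.8193·2.4913 = +8.2798 (running +12.0337)
  i=3: -3.8193·-0.6699 − -4.3217·1.6577 = +9.7225 (running +21.7561)
  i=4: -4.3217·-3.7309 − -2.6351·-0.6699 = +14.3584 (running +36.1146)
  i=5: -2.6351·-5.3712 − -0.4045·-3.7309 = +12.6447 (running +48.7592)
  i=6: -0.4045·-1.3619 − 1.3476·-5.3712 = +7.7891 (running +56.5483)
  i=7: 1.3476·2.2810 − 0.8246·-1.3619 = +4.1968 (running +60.7452)
Area = |Σ|/2 = |60.7452|/2 = 30.3726

Area at t=0.633: 30.3726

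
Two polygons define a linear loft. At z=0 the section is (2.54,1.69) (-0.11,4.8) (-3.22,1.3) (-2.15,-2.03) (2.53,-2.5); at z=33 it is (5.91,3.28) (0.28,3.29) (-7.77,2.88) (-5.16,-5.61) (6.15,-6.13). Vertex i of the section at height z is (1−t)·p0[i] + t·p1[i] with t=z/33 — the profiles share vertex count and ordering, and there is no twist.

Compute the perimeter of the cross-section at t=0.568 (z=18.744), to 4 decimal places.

Cross-section at t=0.568: each vertex is (1-t)·p0[i] + t·p1[i].
  v1: (1-0.568)·(2.54,1.69) + 0.568·(5.91,3.28) = (4.4542,2.5931)
  v2: (1-0.568)·(-0.11,4.8) + 0.568·(0.28,3.29) = (0.1115,3.9423)
  v3: (1-0.568)·(-3.22,1.3) + 0.568·(-7.77,2.88) = (-5.8044,2.1974)
  v4: (1-0.568)·(-2.15,-2.03) + 0.568·(-5.16,-5.61) = (-3.8597,-4.0634)
  v5: (1-0.568)·(2.53,-2.5) + 0.568·(6.15,-6.13) = (4.5862,-4.5618)
Perimeter = Σ |v_{i+1} − v_i|:
  edge 1→2: √(-4.3426² + 1.3492²) = 4.5474 (running 4.5474)
  edge 2→3: √(-5.9159² + -1.7449²) = 6.1679 (running 10.7153)
  edge 3→4: √(1.9447² + -6.2609²) = 6.5560 (running 17.2712)
  edge 4→5: √(8.4458² + -0.4984²) = 8.4605 (running 25.7318)
  edge 5→1: √(-0.1320² + 7.1550²) = 7.1562 (running 32.8879)
Perimeter = 32.8879

Perimeter at t=0.568: 32.8879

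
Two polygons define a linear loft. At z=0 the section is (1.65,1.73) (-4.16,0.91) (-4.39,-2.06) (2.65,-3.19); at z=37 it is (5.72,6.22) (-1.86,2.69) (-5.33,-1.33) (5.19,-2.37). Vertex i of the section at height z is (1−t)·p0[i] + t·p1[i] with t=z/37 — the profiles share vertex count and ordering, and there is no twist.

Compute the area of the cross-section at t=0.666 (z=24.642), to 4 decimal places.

Cross-section at t=0.666: each vertex is (1-t)·p0[i] + t·p1[i].
  v1: (1-0.666)·(1.65,1.73) + 0.666·(5.72,6.22) = (4.3606,4.7203)
  v2: (1-0.666)·(-4.16,0.91) + 0.666·(-1.86,2.69) = (-2.6282,2.0955)
  v3: (1-0.666)·(-4.39,-2.06) + 0.666·(-5.33,-1.33) = (-5.0160,-1.5738)
  v4: (1-0.666)·(2.65,-3.19) + 0.666·(5.19,-2.37) = (4.3416,-2.6439)
Shoelace sum Σ(x_i·y_{i+1} − x_{i+1}·y_i):
  i=1: 4.3606·2.0955 − -2.6282·4.7203 = +21.5436 (running +21.5436)
  i=2: -2.6282·-1.5738 − -5.0160·2.0955 = +14.6473 (running +36.1909)
  i=3: -5.0160·-2.6439 − 4.3416·-1.5738 = +20.0948 (running +56.2857)
  i=4: 4.3416·4.7203 − 4.3606·-2.6439 = +32.0230 (running +88.3087)
Area = |Σ|/2 = |88.3087|/2 = 44.1543

Area at t=0.666: 44.1543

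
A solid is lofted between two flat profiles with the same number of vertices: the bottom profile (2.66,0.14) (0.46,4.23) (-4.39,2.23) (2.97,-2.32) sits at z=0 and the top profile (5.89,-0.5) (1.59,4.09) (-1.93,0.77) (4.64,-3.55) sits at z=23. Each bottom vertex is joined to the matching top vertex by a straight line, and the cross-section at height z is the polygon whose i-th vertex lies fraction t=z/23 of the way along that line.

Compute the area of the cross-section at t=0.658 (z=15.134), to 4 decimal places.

Area at t=0.658: 25.2367

Cross-section at t=0.658: each vertex is (1-t)·p0[i] + t·p1[i].
  v1: (1-0.658)·(2.66,0.14) + 0.658·(5.89,-0.5) = (4.7853,-0.2811)
  v2: (1-0.658)·(0.46,4.23) + 0.658·(1.59,4.09) = (1.2035,4.1379)
  v3: (1-0.658)·(-4.39,2.23) + 0.658·(-1.93,0.77) = (-2.7713,1.2693)
  v4: (1-0.658)·(2.97,-2.32) + 0.658·(4.64,-3.55) = (4.0689,-3.1293)
Shoelace sum Σ(x_i·y_{i+1} − x_{i+1}·y_i):
  i=1: 4.7853·4.1379 − 1.2035·-0.2811 = +20.1395 (running +20.1395)
  i=2: 1.2035·1.2693 − -2.7713·4.1379 = +12.9951 (running +33.1346)
  i=3: -2.7713·-3.1293 − 4.0689·1.2693 = +3.5077 (running +36.6423)
  i=4: 4.0689·-0.2811 − 4.7853·-3.1293 = +13.8311 (running +50.4734)
Area = |Σ|/2 = |50.4734|/2 = 25.2367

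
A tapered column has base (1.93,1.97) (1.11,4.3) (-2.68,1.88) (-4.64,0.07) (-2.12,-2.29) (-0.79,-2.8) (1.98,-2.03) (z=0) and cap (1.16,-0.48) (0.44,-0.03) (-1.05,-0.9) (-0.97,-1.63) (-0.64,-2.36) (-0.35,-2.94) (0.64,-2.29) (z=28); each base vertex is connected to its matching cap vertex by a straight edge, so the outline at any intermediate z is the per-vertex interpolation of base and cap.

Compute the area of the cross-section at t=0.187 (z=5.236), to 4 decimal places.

Cross-section at t=0.187: each vertex is (1-t)·p0[i] + t·p1[i].
  v1: (1-0.187)·(1.93,1.97) + 0.187·(1.16,-0.48) = (1.7860,1.5118)
  v2: (1-0.187)·(1.11,4.3) + 0.187·(0.44,-0.03) = (0.9847,3.4903)
  v3: (1-0.187)·(-2.68,1.88) + 0.187·(-1.05,-0.9) = (-2.3752,1.3601)
  v4: (1-0.187)·(-4.64,0.07) + 0.187·(-0.97,-1.63) = (-3.9537,-0.2479)
  v5: (1-0.187)·(-2.12,-2.29) + 0.187·(-0.64,-2.36) = (-1.8432,-2.3031)
  v6: (1-0.187)·(-0.79,-2.8) + 0.187·(-0.35,-2.94) = (-0.7077,-2.8262)
  v7: (1-0.187)·(1.98,-2.03) + 0.187·(0.64,-2.29) = (1.7294,-2.0786)
Shoelace sum Σ(x_i·y_{i+1} − x_{i+1}·y_i):
  i=1: 1.7860·3.4903 − 0.9847·1.5118 = +4.7450 (running +4.7450)
  i=2: 0.9847·1.3601 − -2.3752·3.4903 = +9.6294 (running +14.3744)
  i=3: -2.3752·-0.2479 − -3.9537·1.3601 = +5.9664 (running +20.3408)
  i=4: -3.9537·-2.3031 − -1.8432·-0.2479 = +8.6488 (running +28.9896)
  i=5: -1.8432·-2.8262 − -0.7077·-2.3031 = +3.5794 (running +32.5690)
  i=6: -0.7077·-2.0786 − 1.7294·-2.8262 = +6.3587 (running +38.9277)
  i=7: 1.7294·1.5118 − 1.7860·-2.0786 = +6.3271 (running +45.2548)
Area = |Σ|/2 = |45.2548|/2 = 22.6274

Area at t=0.187: 22.6274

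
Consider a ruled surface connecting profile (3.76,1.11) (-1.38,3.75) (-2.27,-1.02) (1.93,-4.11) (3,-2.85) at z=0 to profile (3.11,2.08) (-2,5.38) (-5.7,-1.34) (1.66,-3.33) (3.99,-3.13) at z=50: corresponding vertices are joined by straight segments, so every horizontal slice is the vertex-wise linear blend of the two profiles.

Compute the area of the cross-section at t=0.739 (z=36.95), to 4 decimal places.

Area at t=0.739: 44.8068

Cross-section at t=0.739: each vertex is (1-t)·p0[i] + t·p1[i].
  v1: (1-0.739)·(3.76,1.11) + 0.739·(3.11,2.08) = (3.2796,1.8268)
  v2: (1-0.739)·(-1.38,3.75) + 0.739·(-2,5.38) = (-1.8382,4.9546)
  v3: (1-0.739)·(-2.27,-1.02) + 0.739·(-5.7,-1.34) = (-4.8048,-1.2565)
  v4: (1-0.739)·(1.93,-4.11) + 0.739·(1.66,-3.33) = (1.7305,-3.5336)
  v5: (1-0.739)·(3,-2.85) + 0.739·(3.99,-3.13) = (3.7316,-3.0569)
Shoelace sum Σ(x_i·y_{i+1} − x_{i+1}·y_i):
  i=1: 3.2796·4.9546 − -1.8382·1.8268 = +19.6073 (running +19.6073)
  i=2: -1.8382·-1.2565 − -4.8048·4.9546 = +26.1152 (running +45.7225)
  i=3: -4.8048·-3.5336 − 1.7305·-1.2565 = +19.1523 (running +64.8748)
  i=4: 1.7305·-3.0569 − 3.7316·-3.5336 = +7.8960 (running +72.7709)
  i=5: 3.7316·1.8268 − 3.2796·-3.0569 = +16.8426 (running +89.6135)
Area = |Σ|/2 = |89.6135|/2 = 44.8068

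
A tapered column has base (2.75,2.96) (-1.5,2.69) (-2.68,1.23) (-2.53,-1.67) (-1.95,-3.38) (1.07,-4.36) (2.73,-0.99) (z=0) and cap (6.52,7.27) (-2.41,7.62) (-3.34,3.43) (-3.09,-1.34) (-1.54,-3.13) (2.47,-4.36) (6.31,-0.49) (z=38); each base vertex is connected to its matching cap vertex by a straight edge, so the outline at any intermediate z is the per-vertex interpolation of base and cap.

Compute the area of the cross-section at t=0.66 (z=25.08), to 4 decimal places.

Area at t=0.66: 71.5188

Cross-section at t=0.66: each vertex is (1-t)·p0[i] + t·p1[i].
  v1: (1-0.66)·(2.75,2.96) + 0.66·(6.52,7.27) = (5.2382,5.8046)
  v2: (1-0.66)·(-1.5,2.69) + 0.66·(-2.41,7.62) = (-2.1006,5.9438)
  v3: (1-0.66)·(-2.68,1.23) + 0.66·(-3.34,3.43) = (-3.1156,2.6820)
  v4: (1-0.66)·(-2.53,-1.67) + 0.66·(-3.09,-1.34) = (-2.8996,-1.4522)
  v5: (1-0.66)·(-1.95,-3.38) + 0.66·(-1.54,-3.13) = (-1.6794,-3.2150)
  v6: (1-0.66)·(1.07,-4.36) + 0.66·(2.47,-4.36) = (1.9940,-4.3600)
  v7: (1-0.66)·(2.73,-0.99) + 0.66·(6.31,-0.49) = (5.0928,-0.6600)
Shoelace sum Σ(x_i·y_{i+1} − x_{i+1}·y_i):
  i=1: 5.2382·5.9438 − -2.1006·5.8046 = +43.3280 (running +43.3280)
  i=2: -2.1006·2.6820 − -3.1156·5.9438 = +12.8847 (running +56.2126)
  i=3: -3.1156·-1.4522 − -2.8996·2.6820 = +12.3012 (running +68.5139)
  i=4: -2.8996·-3.2150 − -1.6794·-1.4522 = +6.8834 (running +75.3972)
  i=5: -1.6794·-4.3600 − 1.9940·-3.2150 = +13.7329 (running +89.1301)
  i=6: 1.9940·-0.6600 − 5.0928·-4.3600 = +20.8886 (running +110.0187)
  i=7: 5.0928·5.8046 − 5.2382·-0.6600 = +33.0189 (running +143.0376)
Area = |Σ|/2 = |143.0376|/2 = 71.5188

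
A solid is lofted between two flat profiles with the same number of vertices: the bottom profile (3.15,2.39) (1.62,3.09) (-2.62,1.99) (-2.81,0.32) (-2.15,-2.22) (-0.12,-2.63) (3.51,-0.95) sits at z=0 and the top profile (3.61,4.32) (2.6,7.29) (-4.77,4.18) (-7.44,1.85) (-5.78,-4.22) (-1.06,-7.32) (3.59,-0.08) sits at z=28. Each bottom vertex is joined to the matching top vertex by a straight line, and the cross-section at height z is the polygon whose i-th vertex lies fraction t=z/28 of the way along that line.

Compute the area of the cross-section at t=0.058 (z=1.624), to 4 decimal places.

Cross-section at t=0.058: each vertex is (1-t)·p0[i] + t·p1[i].
  v1: (1-0.058)·(3.15,2.39) + 0.058·(3.61,4.32) = (3.1767,2.5019)
  v2: (1-0.058)·(1.62,3.09) + 0.058·(2.6,7.29) = (1.6768,3.3336)
  v3: (1-0.058)·(-2.62,1.99) + 0.058·(-4.77,4.18) = (-2.7447,2.1170)
  v4: (1-0.058)·(-2.81,0.32) + 0.058·(-7.44,1.85) = (-3.0785,0.4087)
  v5: (1-0.058)·(-2.15,-2.22) + 0.058·(-5.78,-4.22) = (-2.3605,-2.3360)
  v6: (1-0.058)·(-0.12,-2.63) + 0.058·(-1.06,-7.32) = (-0.1745,-2.9020)
  v7: (1-0.058)·(3.51,-0.95) + 0.058·(3.59,-0.08) = (3.5146,-0.8995)
Shoelace sum Σ(x_i·y_{i+1} − x_{i+1}·y_i):
  i=1: 3.1767·3.3336 − 1.6768·2.5019 = +6.3944 (running +6.3944)
  i=2: 1.6768·2.1170 − -2.7447·3.3336 = +12.6996 (running +19.0941)
  i=3: -2.7447·0.4087 − -3.0785·2.1170 = +5.3955 (running +24.4895)
  i=4: -3.0785·-2.3360 − -2.3605·0.4087 = +8.1563 (running +32.6458)
  i=5: -2.3605·-2.9020 − -0.1745·-2.3360 = +6.4427 (running +39.0885)
  i=6: -0.1745·-0.8995 − 3.5146·-2.9020 = +10.3565 (running +49.4450)
  i=7: 3.5146·2.5019 − 3.1767·-0.8995 = +11.6510 (running +61.0960)
Area = |Σ|/2 = |61.0960|/2 = 30.5480

Area at t=0.058: 30.5480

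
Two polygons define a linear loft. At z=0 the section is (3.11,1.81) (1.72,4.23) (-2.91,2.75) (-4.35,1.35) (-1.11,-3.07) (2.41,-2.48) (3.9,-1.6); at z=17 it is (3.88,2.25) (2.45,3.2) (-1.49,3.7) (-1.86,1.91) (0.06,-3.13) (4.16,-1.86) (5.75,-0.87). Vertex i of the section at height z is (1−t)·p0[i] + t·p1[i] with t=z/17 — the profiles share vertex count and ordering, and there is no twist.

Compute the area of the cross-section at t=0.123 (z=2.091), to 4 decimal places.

Area at t=0.123: 38.3036

Cross-section at t=0.123: each vertex is (1-t)·p0[i] + t·p1[i].
  v1: (1-0.123)·(3.11,1.81) + 0.123·(3.88,2.25) = (3.2047,1.8641)
  v2: (1-0.123)·(1.72,4.23) + 0.123·(2.45,3.2) = (1.8098,4.1033)
  v3: (1-0.123)·(-2.91,2.75) + 0.123·(-1.49,3.7) = (-2.7353,2.8668)
  v4: (1-0.123)·(-4.35,1.35) + 0.123·(-1.86,1.91) = (-4.0437,1.4189)
  v5: (1-0.123)·(-1.11,-3.07) + 0.123·(0.06,-3.13) = (-0.9661,-3.0774)
  v6: (1-0.123)·(2.41,-2.48) + 0.123·(4.16,-1.86) = (2.6253,-2.4037)
  v7: (1-0.123)·(3.9,-1.6) + 0.123·(5.75,-0.87) = (4.1276,-1.5102)
Shoelace sum Σ(x_i·y_{i+1} − x_{i+1}·y_i):
  i=1: 3.2047·4.1033 − 1.8098·1.8641 = +9.7763 (running +9.7763)
  i=2: 1.8098·2.8668 − -2.7353·4.1033 = +16.4123 (running +26.1886)
  i=3: -2.7353·1.4189 − -4.0437·2.8668 = +7.7116 (running +33.9002)
  i=4: -4.0437·-3.0774 − -0.9661·1.4189 = +13.8149 (running +47.7151)
  i=5: -0.9661·-2.4037 − 2.6253·-3.0774 = +10.4011 (running +58.1162)
  i=6: 2.6253·-1.5102 − 4.1276·-2.4037 = +5.9569 (running +64.0731)
  i=7: 4.1276·1.8641 − 3.2047·-1.5102 = +12.5340 (running +76.6071)
Area = |Σ|/2 = |76.6071|/2 = 38.3036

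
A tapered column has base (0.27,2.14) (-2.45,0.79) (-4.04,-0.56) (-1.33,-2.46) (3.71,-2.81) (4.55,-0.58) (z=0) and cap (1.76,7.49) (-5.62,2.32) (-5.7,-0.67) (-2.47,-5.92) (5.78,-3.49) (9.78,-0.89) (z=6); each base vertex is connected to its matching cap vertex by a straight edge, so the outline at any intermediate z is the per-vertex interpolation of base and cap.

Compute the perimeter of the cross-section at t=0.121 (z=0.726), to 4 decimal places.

Perimeter at t=0.121: 23.2901

Cross-section at t=0.121: each vertex is (1-t)·p0[i] + t·p1[i].
  v1: (1-0.121)·(0.27,2.14) + 0.121·(1.76,7.49) = (0.4503,2.7873)
  v2: (1-0.121)·(-2.45,0.79) + 0.121·(-5.62,2.32) = (-2.8336,0.9751)
  v3: (1-0.121)·(-4.04,-0.56) + 0.121·(-5.7,-0.67) = (-4.2409,-0.5733)
  v4: (1-0.121)·(-1.33,-2.46) + 0.121·(-2.47,-5.92) = (-1.4679,-2.8787)
  v5: (1-0.121)·(3.71,-2.81) + 0.121·(5.78,-3.49) = (3.9605,-2.8923)
  v6: (1-0.121)·(4.55,-0.58) + 0.121·(9.78,-0.89) = (5.1828,-0.6175)
Perimeter = Σ |v_{i+1} − v_i|:
  edge 1→2: √(-3.2839² + -1.8122²) = 3.7507 (running 3.7507)
  edge 2→3: √(-1.4073² + -1.5484²) = 2.0924 (running 5.8431)
  edge 3→4: √(2.7729² + -2.3053²) = 3.6061 (running 9.4492)
  edge 4→5: √(5.4284² + -0.0136²) = 5.4284 (running 14.8776)
  edge 5→6: √(1.2224² + 2.2748²) = 2.5824 (running 17.4600)
  edge 6→1: √(-4.7325² + 3.4049²) = 5.8301 (running 23.2901)
Perimeter = 23.2901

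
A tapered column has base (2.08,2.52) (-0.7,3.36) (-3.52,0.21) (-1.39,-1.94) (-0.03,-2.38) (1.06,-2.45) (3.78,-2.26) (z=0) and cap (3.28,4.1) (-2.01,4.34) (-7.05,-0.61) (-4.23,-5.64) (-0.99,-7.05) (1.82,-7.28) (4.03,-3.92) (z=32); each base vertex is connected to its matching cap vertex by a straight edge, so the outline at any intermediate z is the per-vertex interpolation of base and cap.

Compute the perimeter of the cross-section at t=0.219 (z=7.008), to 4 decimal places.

Cross-section at t=0.219: each vertex is (1-t)·p0[i] + t·p1[i].
  v1: (1-0.219)·(2.08,2.52) + 0.219·(3.28,4.1) = (2.3428,2.8660)
  v2: (1-0.219)·(-0.7,3.36) + 0.219·(-2.01,4.34) = (-0.9869,3.5746)
  v3: (1-0.219)·(-3.52,0.21) + 0.219·(-7.05,-0.61) = (-4.2931,0.0304)
  v4: (1-0.219)·(-1.39,-1.94) + 0.219·(-4.23,-5.64) = (-2.0120,-2.7503)
  v5: (1-0.219)·(-0.03,-2.38) + 0.219·(-0.99,-7.05) = (-0.2402,-3.4027)
  v6: (1-0.219)·(1.06,-2.45) + 0.219·(1.82,-7.28) = (1.2264,-3.5078)
  v7: (1-0.219)·(3.78,-2.26) + 0.219·(4.03,-3.92) = (3.8347,-2.6235)
Perimeter = Σ |v_{i+1} − v_i|:
  edge 1→2: √(-3.3297² + 0.7086²) = 3.4043 (running 3.4043)
  edge 2→3: √(-3.3062² + -3.5442²) = 4.8469 (running 8.2511)
  edge 3→4: √(2.2811² + -2.7807²) = 3.5966 (running 11.8478)
  edge 4→5: √(1.7717² + -0.6524²) = 1.8880 (running 13.7358)
  edge 5→6: √(1.4667² + -0.1050²) = 1.4704 (running 15.2062)
  edge 6→7: √(2.6083² + 0.8842²) = 2.7541 (running 17.9604)
  edge 7→1: √(-1.4919² + 5.4896²) = 5.6887 (running 23.6490)
Perimeter = 23.6490

Perimeter at t=0.219: 23.6490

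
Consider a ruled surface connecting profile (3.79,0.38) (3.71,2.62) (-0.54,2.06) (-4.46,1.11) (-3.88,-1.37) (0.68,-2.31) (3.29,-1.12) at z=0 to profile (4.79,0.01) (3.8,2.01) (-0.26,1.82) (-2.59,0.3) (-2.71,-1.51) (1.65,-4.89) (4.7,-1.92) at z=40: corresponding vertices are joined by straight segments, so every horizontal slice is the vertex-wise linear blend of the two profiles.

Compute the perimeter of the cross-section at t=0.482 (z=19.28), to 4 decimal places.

Perimeter at t=0.482: 22.0769

Cross-section at t=0.482: each vertex is (1-t)·p0[i] + t·p1[i].
  v1: (1-0.482)·(3.79,0.38) + 0.482·(4.79,0.01) = (4.2720,0.2017)
  v2: (1-0.482)·(3.71,2.62) + 0.482·(3.8,2.01) = (3.7534,2.3260)
  v3: (1-0.482)·(-0.54,2.06) + 0.482·(-0.26,1.82) = (-0.4050,1.9443)
  v4: (1-0.482)·(-4.46,1.11) + 0.482·(-2.59,0.3) = (-3.5587,0.7196)
  v5: (1-0.482)·(-3.88,-1.37) + 0.482·(-2.71,-1.51) = (-3.3161,-1.4375)
  v6: (1-0.482)·(0.68,-2.31) + 0.482·(1.65,-4.89) = (1.1475,-3.5536)
  v7: (1-0.482)·(3.29,-1.12) + 0.482·(4.7,-1.92) = (3.9696,-1.5056)
Perimeter = Σ |v_{i+1} − v_i|:
  edge 1→2: √(-0.5186² + 2.1243²) = 2.1867 (running 2.1867)
  edge 2→3: √(-4.1584² + -0.3817²) = 4.1759 (running 6.3626)
  edge 3→4: √(-3.1536² + -1.2247²) = 3.3831 (running 9.7457)
  edge 4→5: √(0.2426² + -2.1571²) = 2.1707 (running 11.9164)
  edge 5→6: √(4.4636² + -2.1161²) = 4.9398 (running 16.8561)
  edge 6→7: √(2.8221² + 2.0480²) = 3.4869 (running 20.3430)
  edge 7→1: √(0.3024² + 1.7073²) = 1.7338 (running 22.0769)
Perimeter = 22.0769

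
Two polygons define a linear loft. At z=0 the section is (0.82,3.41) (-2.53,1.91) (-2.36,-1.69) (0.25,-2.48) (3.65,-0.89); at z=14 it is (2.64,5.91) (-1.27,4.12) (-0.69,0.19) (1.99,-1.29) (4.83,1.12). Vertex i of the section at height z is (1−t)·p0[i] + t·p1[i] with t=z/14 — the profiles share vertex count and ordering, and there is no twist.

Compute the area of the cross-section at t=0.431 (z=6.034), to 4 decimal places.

Area at t=0.431: 25.4573

Cross-section at t=0.431: each vertex is (1-t)·p0[i] + t·p1[i].
  v1: (1-0.431)·(0.82,3.41) + 0.431·(2.64,5.91) = (1.6044,4.4875)
  v2: (1-0.431)·(-2.53,1.91) + 0.431·(-1.27,4.12) = (-1.9869,2.8625)
  v3: (1-0.431)·(-2.36,-1.69) + 0.431·(-0.69,0.19) = (-1.6402,-0.8797)
  v4: (1-0.431)·(0.25,-2.48) + 0.431·(1.99,-1.29) = (0.9999,-1.9671)
  v5: (1-0.431)·(3.65,-0.89) + 0.431·(4.83,1.12) = (4.1586,-0.0237)
Shoelace sum Σ(x_i·y_{i+1} − x_{i+1}·y_i):
  i=1: 1.6044·2.8625 − -1.9869·4.4875 = +13.5091 (running +13.5091)
  i=2: -1.9869·-0.8797 − -1.6402·2.8625 = +6.4431 (running +19.9522)
  i=3: -1.6402·-1.9671 − 0.9999·-0.8797 = +4.1062 (running +24.0584)
  i=4: 0.9999·-0.0237 − 4.1586·-1.9671 = +8.1567 (running +32.2151)
  i=5: 4.1586·4.4875 − 1.6044·-0.0237 = +18.6996 (running +50.9147)
Area = |Σ|/2 = |50.9147|/2 = 25.4573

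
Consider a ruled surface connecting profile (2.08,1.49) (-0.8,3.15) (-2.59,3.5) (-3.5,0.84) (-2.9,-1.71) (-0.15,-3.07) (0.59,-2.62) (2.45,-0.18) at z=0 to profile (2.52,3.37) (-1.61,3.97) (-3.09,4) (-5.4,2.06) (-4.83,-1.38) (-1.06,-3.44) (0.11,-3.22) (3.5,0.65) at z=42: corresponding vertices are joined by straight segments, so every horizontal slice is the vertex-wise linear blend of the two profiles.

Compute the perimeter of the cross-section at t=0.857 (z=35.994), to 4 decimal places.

Perimeter at t=0.857: 24.6718

Cross-section at t=0.857: each vertex is (1-t)·p0[i] + t·p1[i].
  v1: (1-0.857)·(2.08,1.49) + 0.857·(2.52,3.37) = (2.4571,3.1012)
  v2: (1-0.857)·(-0.8,3.15) + 0.857·(-1.61,3.97) = (-1.4942,3.8527)
  v3: (1-0.857)·(-2.59,3.5) + 0.857·(-3.09,4) = (-3.0185,3.9285)
  v4: (1-0.857)·(-3.5,0.84) + 0.857·(-5.4,2.06) = (-5.1283,1.8855)
  v5: (1-0.857)·(-2.9,-1.71) + 0.857·(-4.83,-1.38) = (-4.5540,-1.4272)
  v6: (1-0.857)·(-0.15,-3.07) + 0.857·(-1.06,-3.44) = (-0.9299,-3.3871)
  v7: (1-0.857)·(0.59,-2.62) + 0.857·(0.11,-3.22) = (0.1786,-3.1342)
  v8: (1-0.857)·(2.45,-0.18) + 0.857·(3.5,0.65) = (3.3498,0.5313)
Perimeter = Σ |v_{i+1} − v_i|:
  edge 1→2: √(-3.9512² + 0.7516²) = 4.0221 (running 4.0221)
  edge 2→3: √(-1.5243² + 0.0758²) = 1.5262 (running 5.5483)
  edge 3→4: √(-2.1098² + -2.0430²) = 2.9368 (running 8.4851)
  edge 4→5: √(0.5743² + -3.3127²) = 3.3621 (running 11.8473)
  edge 5→6: √(3.6241² + -1.9599²) = 4.1201 (running 15.9674)
  edge 6→7: √(1.1085² + 0.2529²) = 1.1370 (running 17.1044)
  edge 7→8: √(3.1712² + 3.6655²) = 4.8469 (running 21.9513)
  edge 8→1: √(-0.8928² + 2.5699²) = 2.7205 (running 24.6718)
Perimeter = 24.6718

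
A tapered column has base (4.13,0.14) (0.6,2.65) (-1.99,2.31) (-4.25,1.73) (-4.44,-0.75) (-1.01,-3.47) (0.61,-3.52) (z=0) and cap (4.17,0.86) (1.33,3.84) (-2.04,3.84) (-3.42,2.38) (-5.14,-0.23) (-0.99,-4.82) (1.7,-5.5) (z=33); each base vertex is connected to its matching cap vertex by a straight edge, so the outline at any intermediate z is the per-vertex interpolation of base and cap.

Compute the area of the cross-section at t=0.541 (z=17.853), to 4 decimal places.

Cross-section at t=0.541: each vertex is (1-t)·p0[i] + t·p1[i].
  v1: (1-0.541)·(4.13,0.14) + 0.541·(4.17,0.86) = (4.1516,0.5295)
  v2: (1-0.541)·(0.6,2.65) + 0.541·(1.33,3.84) = (0.9949,3.2938)
  v3: (1-0.541)·(-1.99,2.31) + 0.541·(-2.04,3.84) = (-2.0171,3.1377)
  v4: (1-0.541)·(-4.25,1.73) + 0.541·(-3.42,2.38) = (-3.8010,2.0816)
  v5: (1-0.541)·(-4.44,-0.75) + 0.541·(-5.14,-0.23) = (-4.8187,-0.4687)
  v6: (1-0.541)·(-1.01,-3.47) + 0.541·(-0.99,-4.82) = (-0.9992,-4.2004)
  v7: (1-0.541)·(0.61,-3.52) + 0.541·(1.7,-5.5) = (1.1997,-4.5912)
Shoelace sum Σ(x_i·y_{i+1} − x_{i+1}·y_i):
  i=1: 4.1516·3.2938 − 0.9949·0.5295 = +13.1478 (running +13.1478)
  i=2: 0.9949·3.1377 − -2.0171·3.2938 = +9.7656 (running +22.9134)
  i=3: -2.0171·2.0816 − -3.8010·3.1377 = +7.7276 (running +30.6410)
  i=4: -3.8010·-0.4687 − -4.8187·2.0816 = +11.8123 (running +42.4533)
  i=5: -4.8187·-4.2004 − -0.9992·-0.4687 = +19.7719 (running +62.2252)
  i=6: -0.9992·-4.5912 − 1.1997·-4.2004 = +9.6265 (running +71.8517)
  i=7: 1.1997·0.5295 − 4.1516·-4.5912 = +19.6962 (running +91.5479)
Area = |Σ|/2 = |91.5479|/2 = 45.7740

Area at t=0.541: 45.7740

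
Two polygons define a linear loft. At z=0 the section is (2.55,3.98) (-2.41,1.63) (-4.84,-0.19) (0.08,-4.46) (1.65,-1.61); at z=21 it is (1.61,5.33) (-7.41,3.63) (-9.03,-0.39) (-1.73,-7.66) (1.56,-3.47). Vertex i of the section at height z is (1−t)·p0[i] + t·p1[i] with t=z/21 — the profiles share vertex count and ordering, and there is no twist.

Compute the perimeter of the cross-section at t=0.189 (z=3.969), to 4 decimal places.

Cross-section at t=0.189: each vertex is (1-t)·p0[i] + t·p1[i].
  v1: (1-0.189)·(2.55,3.98) + 0.189·(1.61,5.33) = (2.3723,4.2351)
  v2: (1-0.189)·(-2.41,1.63) + 0.189·(-7.41,3.63) = (-3.3550,2.0080)
  v3: (1-0.189)·(-4.84,-0.19) + 0.189·(-9.03,-0.39) = (-5.6319,-0.2278)
  v4: (1-0.189)·(0.08,-4.46) + 0.189·(-1.73,-7.66) = (-0.2621,-5.0648)
  v5: (1-0.189)·(1.65,-1.61) + 0.189·(1.56,-3.47) = (1.6330,-1.9615)
Perimeter = Σ |v_{i+1} − v_i|:
  edge 1→2: √(-5.7273² + -2.2271²) = 6.1451 (running 6.1451)
  edge 2→3: √(-2.2769² + -2.2358²) = 3.1911 (running 9.3362)
  edge 3→4: √(5.3698² + -4.8370²) = 7.2271 (running 16.5634)
  edge 4→5: √(1.8951² + 3.1033²) = 3.6361 (running 20.1995)
  edge 5→1: √(0.7393² + 6.1967²) = 6.2406 (running 26.4402)
Perimeter = 26.4402

Perimeter at t=0.189: 26.4402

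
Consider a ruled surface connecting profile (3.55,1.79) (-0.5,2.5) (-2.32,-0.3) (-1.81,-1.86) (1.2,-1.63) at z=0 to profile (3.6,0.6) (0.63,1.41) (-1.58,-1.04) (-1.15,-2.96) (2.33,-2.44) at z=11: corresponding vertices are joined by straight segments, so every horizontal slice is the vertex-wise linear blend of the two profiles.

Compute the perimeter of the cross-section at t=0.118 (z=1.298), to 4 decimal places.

Cross-section at t=0.118: each vertex is (1-t)·p0[i] + t·p1[i].
  v1: (1-0.118)·(3.55,1.79) + 0.118·(3.6,0.6) = (3.5559,1.6496)
  v2: (1-0.118)·(-0.5,2.5) + 0.118·(0.63,1.41) = (-0.3667,2.3714)
  v3: (1-0.118)·(-2.32,-0.3) + 0.118·(-1.58,-1.04) = (-2.2327,-0.3873)
  v4: (1-0.118)·(-1.81,-1.86) + 0.118·(-1.15,-2.96) = (-1.7321,-1.9898)
  v5: (1-0.118)·(1.2,-1.63) + 0.118·(2.33,-2.44) = (1.3333,-1.7256)
Perimeter = Σ |v_{i+1} − v_i|:
  edge 1→2: √(-3.9226² + 0.7218²) = 3.9884 (running 3.9884)
  edge 2→3: √(-1.8660² + -2.7587²) = 3.3305 (running 7.3190)
  edge 3→4: √(0.5006² + -1.6025²) = 1.6788 (running 8.9978)
  edge 4→5: √(3.0655² + 0.2642²) = 3.0768 (running 12.0746)
  edge 5→1: √(2.2226² + 3.3752²) = 4.0412 (running 16.1158)
Perimeter = 16.1158

Perimeter at t=0.118: 16.1158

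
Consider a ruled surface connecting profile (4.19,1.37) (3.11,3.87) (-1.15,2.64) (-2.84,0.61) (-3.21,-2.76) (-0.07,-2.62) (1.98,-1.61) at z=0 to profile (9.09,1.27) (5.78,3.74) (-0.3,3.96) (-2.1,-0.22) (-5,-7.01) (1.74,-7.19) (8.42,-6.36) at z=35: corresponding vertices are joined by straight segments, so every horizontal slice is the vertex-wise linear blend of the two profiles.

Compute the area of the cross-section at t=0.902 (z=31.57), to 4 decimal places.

Area at t=0.902: 108.3543

Cross-section at t=0.902: each vertex is (1-t)·p0[i] + t·p1[i].
  v1: (1-0.902)·(4.19,1.37) + 0.902·(9.09,1.27) = (8.6098,1.2798)
  v2: (1-0.902)·(3.11,3.87) + 0.902·(5.78,3.74) = (5.5183,3.7527)
  v3: (1-0.902)·(-1.15,2.64) + 0.902·(-0.3,3.96) = (-0.3833,3.8306)
  v4: (1-0.902)·(-2.84,0.61) + 0.902·(-2.1,-0.22) = (-2.1725,-0.1387)
  v5: (1-0.902)·(-3.21,-2.76) + 0.902·(-5,-7.01) = (-4.8246,-6.5935)
  v6: (1-0.902)·(-0.07,-2.62) + 0.902·(1.74,-7.19) = (1.5626,-6.7421)
  v7: (1-0.902)·(1.98,-1.61) + 0.902·(8.42,-6.36) = (7.7889,-5.8945)
Shoelace sum Σ(x_i·y_{i+1} − x_{i+1}·y_i):
  i=1: 8.6098·3.7527 − 5.5183·1.2798 = +25.2480 (running +25.2480)
  i=2: 5.5183·3.8306 − -0.3833·3.7527 = +22.5772 (running +47.8252)
  i=3: -0.3833·-0.1387 − -2.1725·3.8306 = +8.3753 (running +56.2005)
  i=4: -2.1725·-6.5935 − -4.8246·-0.1387 = +13.6555 (running +69.8560)
  i=5: -4.8246·-6.7421 − 1.5626·-6.5935 = +42.8311 (running +112.6871)
  i=6: 1.5626·-5.8945 − 7.7889·-6.7421 = +43.3029 (running +155.9900)
  i=7: 7.7889·1.2798 − 8.6098·-5.8945 = +60.7187 (running +216.7087)
Area = |Σ|/2 = |216.7087|/2 = 108.3543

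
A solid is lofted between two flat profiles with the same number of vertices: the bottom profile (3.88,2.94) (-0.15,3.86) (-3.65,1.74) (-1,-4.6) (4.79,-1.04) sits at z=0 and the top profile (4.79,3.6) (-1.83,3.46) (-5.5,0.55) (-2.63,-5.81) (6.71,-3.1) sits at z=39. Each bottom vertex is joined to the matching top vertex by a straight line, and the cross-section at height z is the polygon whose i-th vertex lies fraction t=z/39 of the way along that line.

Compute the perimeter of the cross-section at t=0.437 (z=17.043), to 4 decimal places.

Perimeter at t=0.437: 29.7875

Cross-section at t=0.437: each vertex is (1-t)·p0[i] + t·p1[i].
  v1: (1-0.437)·(3.88,2.94) + 0.437·(4.79,3.6) = (4.2777,3.2284)
  v2: (1-0.437)·(-0.15,3.86) + 0.437·(-1.83,3.46) = (-0.8842,3.6852)
  v3: (1-0.437)·(-3.65,1.74) + 0.437·(-5.5,0.55) = (-4.4585,1.2200)
  v4: (1-0.437)·(-1,-4.6) + 0.437·(-2.63,-5.81) = (-1.7123,-5.1288)
  v5: (1-0.437)·(4.79,-1.04) + 0.437·(6.71,-3.1) = (5.6290,-1.9402)
Perimeter = Σ |v_{i+1} − v_i|:
  edge 1→2: √(-5.1618² + 0.4568²) = 5.1820 (running 5.1820)
  edge 2→3: √(-3.5743² + -2.4652²) = 4.3420 (running 9.5240)
  edge 3→4: √(2.7461² + -6.3487²) = 6.9172 (running 16.4412)
  edge 4→5: √(7.3414² + 3.1885²) = 8.0039 (running 24.4451)
  edge 5→1: √(-1.3514² + 5.1686²) = 5.3424 (running 29.7875)
Perimeter = 29.7875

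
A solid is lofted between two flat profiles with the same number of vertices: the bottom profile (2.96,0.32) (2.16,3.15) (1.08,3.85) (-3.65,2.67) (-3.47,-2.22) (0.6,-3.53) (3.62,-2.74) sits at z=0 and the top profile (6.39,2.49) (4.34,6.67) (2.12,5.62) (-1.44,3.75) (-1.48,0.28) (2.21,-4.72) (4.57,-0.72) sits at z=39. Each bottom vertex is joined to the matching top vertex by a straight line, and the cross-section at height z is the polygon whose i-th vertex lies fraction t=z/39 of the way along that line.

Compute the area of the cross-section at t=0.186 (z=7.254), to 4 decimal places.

Area at t=0.186: 43.0313

Cross-section at t=0.186: each vertex is (1-t)·p0[i] + t·p1[i].
  v1: (1-0.186)·(2.96,0.32) + 0.186·(6.39,2.49) = (3.5980,0.7236)
  v2: (1-0.186)·(2.16,3.15) + 0.186·(4.34,6.67) = (2.5655,3.8047)
  v3: (1-0.186)·(1.08,3.85) + 0.186·(2.12,5.62) = (1.2734,4.1792)
  v4: (1-0.186)·(-3.65,2.67) + 0.186·(-1.44,3.75) = (-3.2389,2.8709)
  v5: (1-0.186)·(-3.47,-2.22) + 0.186·(-1.48,0.28) = (-3.0999,-1.7550)
  v6: (1-0.186)·(0.6,-3.53) + 0.186·(2.21,-4.72) = (0.8995,-3.7513)
  v7: (1-0.186)·(3.62,-2.74) + 0.186·(4.57,-0.72) = (3.7967,-2.3643)
Shoelace sum Σ(x_i·y_{i+1} − x_{i+1}·y_i):
  i=1: 3.5980·3.8047 − 2.5655·0.7236 = +11.8329 (running +11.8329)
  i=2: 2.5655·4.1792 − 1.2734·3.8047 = +5.8766 (running +17.7095)
  i=3: 1.2734·2.8709 − -3.2389·4.1792 = +17.1921 (running +34.9016)
  i=4: -3.2389·-1.7550 − -3.0999·2.8709 = +14.5837 (running +49.4853)
  i=5: -3.0999·-3.7513 − 0.8995·-1.7550 = +13.2072 (running +62.6925)
  i=6: 0.8995·-2.3643 − 3.7967·-3.7513 = +12.1161 (running +74.8086)
  i=7: 3.7967·0.7236 − 3.5980·-2.3643 = +11.2540 (running +86.0626)
Area = |Σ|/2 = |86.0626|/2 = 43.0313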